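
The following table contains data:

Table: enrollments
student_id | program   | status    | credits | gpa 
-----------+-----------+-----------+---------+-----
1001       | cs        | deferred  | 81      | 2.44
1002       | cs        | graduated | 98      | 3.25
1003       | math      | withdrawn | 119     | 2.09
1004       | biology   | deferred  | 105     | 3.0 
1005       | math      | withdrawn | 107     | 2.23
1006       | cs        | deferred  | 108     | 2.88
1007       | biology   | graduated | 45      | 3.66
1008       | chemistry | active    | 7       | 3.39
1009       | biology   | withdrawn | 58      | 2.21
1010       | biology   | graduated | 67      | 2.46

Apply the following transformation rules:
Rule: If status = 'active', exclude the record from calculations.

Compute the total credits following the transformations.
788

Step 1: Identify records where status = 'active'
Step 2: The excluded records sum to 7
Step 3: Original total credits = 795
Step 4: Remaining total = 795 - 7 = 788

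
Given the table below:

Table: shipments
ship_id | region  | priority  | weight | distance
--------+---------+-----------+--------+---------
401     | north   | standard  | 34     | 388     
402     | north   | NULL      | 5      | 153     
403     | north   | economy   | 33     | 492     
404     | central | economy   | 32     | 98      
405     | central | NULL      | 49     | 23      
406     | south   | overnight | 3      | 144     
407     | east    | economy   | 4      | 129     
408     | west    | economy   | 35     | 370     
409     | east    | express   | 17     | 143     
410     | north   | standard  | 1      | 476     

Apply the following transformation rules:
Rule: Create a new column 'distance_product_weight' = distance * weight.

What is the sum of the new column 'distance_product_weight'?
51261

Step 1: For each record, compute distance * weight
Example calculations:
  388 * 34 = 13192
  153 * 5 = 765
  492 * 33 = 16236
  ...
Step 2: Sum all derived values
Step 3: Total = 51261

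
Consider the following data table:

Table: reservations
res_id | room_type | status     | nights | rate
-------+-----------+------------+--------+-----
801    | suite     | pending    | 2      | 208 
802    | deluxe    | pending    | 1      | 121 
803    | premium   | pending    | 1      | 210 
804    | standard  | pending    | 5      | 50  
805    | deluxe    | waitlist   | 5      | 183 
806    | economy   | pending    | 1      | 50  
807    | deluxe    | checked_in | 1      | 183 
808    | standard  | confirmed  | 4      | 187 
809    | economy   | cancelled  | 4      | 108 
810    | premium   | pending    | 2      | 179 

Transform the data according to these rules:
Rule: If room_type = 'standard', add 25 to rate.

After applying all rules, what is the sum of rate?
1529

Step 1: Count records where room_type = 'standard': 2
Step 2: Total bonus added: 2 × 25 = 50
Step 3: Original sum of rate: 1479
Step 4: Final sum = 1479 + 50 = 1529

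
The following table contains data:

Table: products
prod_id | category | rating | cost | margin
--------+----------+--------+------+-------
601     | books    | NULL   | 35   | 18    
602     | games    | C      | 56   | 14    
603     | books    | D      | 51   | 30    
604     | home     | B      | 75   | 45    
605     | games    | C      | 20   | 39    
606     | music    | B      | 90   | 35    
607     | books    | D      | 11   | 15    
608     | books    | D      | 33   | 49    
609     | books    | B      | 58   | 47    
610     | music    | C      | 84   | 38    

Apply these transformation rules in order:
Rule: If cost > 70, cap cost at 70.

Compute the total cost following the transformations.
474

Step 1: 3 records have cost > 70
Step 2: These records originally summed to 249
Step 3: After capping: 3 × 70 = 210
Step 4: Unaffected records sum: 264
Step 5: Final sum = 210 + 264 = 474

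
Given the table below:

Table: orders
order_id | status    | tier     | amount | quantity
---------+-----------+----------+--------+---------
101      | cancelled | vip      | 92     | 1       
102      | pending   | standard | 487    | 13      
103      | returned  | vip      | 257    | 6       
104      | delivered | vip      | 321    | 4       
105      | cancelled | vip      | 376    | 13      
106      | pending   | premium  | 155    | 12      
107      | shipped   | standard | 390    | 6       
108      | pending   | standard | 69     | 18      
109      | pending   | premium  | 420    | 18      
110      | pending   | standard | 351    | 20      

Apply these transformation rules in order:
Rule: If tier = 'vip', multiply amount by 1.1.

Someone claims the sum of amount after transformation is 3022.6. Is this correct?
Yes, the result is correct.

Step 1: Calculate the correct sum after transformation
Step 2: Apply multiplier 1.1 to records where tier = 'vip'
Step 3: Correct result = 3022.6
Step 4: Claimed result = 3022.6
Step 5: 3022.6 = 3022.6 ✓
Conclusion: The claimed result is correct.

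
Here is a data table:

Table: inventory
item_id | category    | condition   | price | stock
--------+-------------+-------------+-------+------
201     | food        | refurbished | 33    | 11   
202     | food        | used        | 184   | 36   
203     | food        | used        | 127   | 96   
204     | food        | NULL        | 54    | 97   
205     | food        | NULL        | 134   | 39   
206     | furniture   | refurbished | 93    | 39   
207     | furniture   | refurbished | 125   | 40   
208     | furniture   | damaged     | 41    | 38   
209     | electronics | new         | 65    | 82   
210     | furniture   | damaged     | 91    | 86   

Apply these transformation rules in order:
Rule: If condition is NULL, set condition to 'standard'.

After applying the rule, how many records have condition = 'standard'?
2

Step 1: Count records where condition IS NULL
Step 2: Found 2 records with NULL condition
Step 3: These records will have condition set to 'standard'
Step 4: Records already having condition = 'standard': 0
Step 5: Answer: 2 + 0 = 2 records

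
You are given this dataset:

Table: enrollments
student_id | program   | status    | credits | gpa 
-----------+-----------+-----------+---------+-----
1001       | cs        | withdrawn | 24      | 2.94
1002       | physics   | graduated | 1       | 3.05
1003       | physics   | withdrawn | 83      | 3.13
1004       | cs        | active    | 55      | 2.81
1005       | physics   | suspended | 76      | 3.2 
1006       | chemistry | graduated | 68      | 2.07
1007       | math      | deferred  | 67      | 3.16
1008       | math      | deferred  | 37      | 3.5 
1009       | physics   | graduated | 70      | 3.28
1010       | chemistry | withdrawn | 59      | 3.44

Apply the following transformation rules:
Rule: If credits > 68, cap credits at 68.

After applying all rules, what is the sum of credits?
515

Step 1: 3 records have credits > 68
Step 2: These records originally summed to 229
Step 3: After capping: 3 × 68 = 204
Step 4: Unaffected records sum: 311
Step 5: Final sum = 204 + 311 = 515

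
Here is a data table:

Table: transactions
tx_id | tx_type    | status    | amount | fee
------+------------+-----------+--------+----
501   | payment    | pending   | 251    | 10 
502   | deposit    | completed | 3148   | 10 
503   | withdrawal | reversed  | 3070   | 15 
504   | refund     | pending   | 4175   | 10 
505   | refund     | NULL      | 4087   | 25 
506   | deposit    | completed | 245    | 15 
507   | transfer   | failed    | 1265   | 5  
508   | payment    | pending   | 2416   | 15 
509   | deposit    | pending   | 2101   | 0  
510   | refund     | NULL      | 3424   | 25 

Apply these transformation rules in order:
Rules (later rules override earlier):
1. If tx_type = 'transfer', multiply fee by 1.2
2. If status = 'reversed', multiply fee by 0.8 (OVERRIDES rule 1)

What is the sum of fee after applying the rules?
128.0

Step 1: Rule 2 takes priority for records with status = 'reversed'
  - 1 records: 15 × 0.8 = 12.0
Step 2: Rule 1 applies to remaining records with tx_type = 'transfer'
  - 1 records: 5 × 1.2 = 6.0
Step 3: Other records unchanged: 110
Step 4: Final sum = 12.0 + 6.0 + 110 = 128.0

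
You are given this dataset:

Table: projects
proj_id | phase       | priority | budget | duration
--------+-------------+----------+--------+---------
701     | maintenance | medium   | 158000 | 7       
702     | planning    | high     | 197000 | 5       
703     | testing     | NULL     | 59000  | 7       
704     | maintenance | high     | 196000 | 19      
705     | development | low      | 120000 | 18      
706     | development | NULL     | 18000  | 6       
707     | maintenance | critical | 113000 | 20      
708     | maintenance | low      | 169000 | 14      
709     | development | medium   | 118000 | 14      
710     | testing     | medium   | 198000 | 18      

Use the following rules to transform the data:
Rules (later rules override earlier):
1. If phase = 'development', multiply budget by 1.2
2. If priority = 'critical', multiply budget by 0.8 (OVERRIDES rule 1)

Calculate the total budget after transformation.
1374600.0

Step 1: Rule 2 takes priority for records with priority = 'critical'
  - 1 records: 113000 × 0.8 = 90400.0
Step 2: Rule 1 applies to remaining records with phase = 'development'
  - 3 records: 256000 × 1.2 = 307200.0
Step 3: Other records unchanged: 977000
Step 4: Final sum = 90400.0 + 307200.0 + 977000 = 1374600.0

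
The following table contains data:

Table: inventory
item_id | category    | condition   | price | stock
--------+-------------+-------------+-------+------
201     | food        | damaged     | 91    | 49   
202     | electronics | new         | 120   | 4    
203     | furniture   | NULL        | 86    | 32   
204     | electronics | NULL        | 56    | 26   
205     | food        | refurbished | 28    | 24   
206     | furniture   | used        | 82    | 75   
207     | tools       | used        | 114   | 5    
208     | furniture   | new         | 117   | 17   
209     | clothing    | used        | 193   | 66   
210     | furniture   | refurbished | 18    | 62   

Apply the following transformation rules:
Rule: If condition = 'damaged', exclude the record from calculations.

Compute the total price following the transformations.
814

Step 1: Identify records where condition = 'damaged'
Step 2: The excluded records sum to 91
Step 3: Original total price = 905
Step 4: Remaining total = 905 - 91 = 814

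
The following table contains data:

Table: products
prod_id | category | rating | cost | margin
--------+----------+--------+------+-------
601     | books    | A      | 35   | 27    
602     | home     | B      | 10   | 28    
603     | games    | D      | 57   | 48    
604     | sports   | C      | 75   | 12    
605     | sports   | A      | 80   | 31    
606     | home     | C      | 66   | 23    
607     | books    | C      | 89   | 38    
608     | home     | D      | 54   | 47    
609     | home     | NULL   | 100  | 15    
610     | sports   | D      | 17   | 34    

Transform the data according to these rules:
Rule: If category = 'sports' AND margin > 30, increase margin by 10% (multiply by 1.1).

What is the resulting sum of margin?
309.5

Step 1: Find records where category = 'sports' AND margin > 30
Step 2: 2 records match, summing to 65
Step 3: After multiplier: 65 × 1.1 = 71.5
Step 4: Unaffected records sum: 238
Step 5: Final sum = 71.5 + 238 = 309.5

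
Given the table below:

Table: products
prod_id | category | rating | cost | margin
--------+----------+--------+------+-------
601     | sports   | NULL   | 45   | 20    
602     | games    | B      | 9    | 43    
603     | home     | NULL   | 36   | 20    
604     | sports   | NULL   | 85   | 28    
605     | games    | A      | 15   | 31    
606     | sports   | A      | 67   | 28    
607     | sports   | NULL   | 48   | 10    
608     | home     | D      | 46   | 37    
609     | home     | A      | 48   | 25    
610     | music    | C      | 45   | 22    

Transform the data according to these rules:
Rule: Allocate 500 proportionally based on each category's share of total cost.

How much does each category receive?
games: 27.03, home: 146.4, music: 50.68, sports: 275.9

Step 1: Calculate total cost = 444
Step 2: Calculate each category's proportion:
  games: 24/444 = 5.41% → 27.03
  home: 130/444 = 29.28% → 146.4
  music: 45/444 = 10.14% → 50.68
  sports: 245/444 = 55.18% → 275.9
Step 3: Verify: sum of allocations ≈ 500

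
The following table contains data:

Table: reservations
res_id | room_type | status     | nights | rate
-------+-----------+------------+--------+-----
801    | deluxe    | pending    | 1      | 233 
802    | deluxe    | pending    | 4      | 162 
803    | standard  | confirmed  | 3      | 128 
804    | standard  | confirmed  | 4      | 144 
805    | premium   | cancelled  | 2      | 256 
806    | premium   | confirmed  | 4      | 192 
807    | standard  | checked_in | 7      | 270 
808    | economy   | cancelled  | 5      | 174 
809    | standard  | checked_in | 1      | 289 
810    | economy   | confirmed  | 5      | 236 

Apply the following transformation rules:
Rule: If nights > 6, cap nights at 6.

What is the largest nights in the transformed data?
6

Step 1: Original maximum nights = 7
Step 2: Apply cap at 6
Step 3: 1 records had nights > 6 and were capped
Step 4: Maximum after transformation = 6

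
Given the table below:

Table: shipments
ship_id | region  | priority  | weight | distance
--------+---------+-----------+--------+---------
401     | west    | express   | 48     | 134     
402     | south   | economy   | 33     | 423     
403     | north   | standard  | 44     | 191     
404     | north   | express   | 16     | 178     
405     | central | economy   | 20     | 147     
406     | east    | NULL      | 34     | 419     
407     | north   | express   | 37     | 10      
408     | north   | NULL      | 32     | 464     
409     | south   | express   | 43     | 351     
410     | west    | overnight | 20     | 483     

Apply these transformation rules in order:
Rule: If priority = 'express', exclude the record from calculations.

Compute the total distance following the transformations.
2127

Step 1: Identify records where priority = 'express'
Step 2: The excluded records sum to 673
Step 3: Original total distance = 2800
Step 4: Remaining total = 2800 - 673 = 2127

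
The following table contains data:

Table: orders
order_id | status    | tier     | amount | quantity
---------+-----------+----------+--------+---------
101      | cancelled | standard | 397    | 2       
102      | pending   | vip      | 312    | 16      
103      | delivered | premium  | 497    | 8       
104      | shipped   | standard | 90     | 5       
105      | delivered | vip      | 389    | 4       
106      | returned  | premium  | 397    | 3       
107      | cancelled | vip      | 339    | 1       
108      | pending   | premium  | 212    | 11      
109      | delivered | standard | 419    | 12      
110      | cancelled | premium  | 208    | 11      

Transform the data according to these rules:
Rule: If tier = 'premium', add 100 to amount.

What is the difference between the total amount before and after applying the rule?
400

Step 1: Original sum of amount = 3260
Step 2: 4 records have tier = 'premium'
Step 3: Each affected record changes by 100
Step 4: Total change = 4 × 100 = 400
Step 5: New sum = 3260 + 400 = 3660
Step 6: Difference = |3660 - 3260| = 400
        (Sum increased by 400)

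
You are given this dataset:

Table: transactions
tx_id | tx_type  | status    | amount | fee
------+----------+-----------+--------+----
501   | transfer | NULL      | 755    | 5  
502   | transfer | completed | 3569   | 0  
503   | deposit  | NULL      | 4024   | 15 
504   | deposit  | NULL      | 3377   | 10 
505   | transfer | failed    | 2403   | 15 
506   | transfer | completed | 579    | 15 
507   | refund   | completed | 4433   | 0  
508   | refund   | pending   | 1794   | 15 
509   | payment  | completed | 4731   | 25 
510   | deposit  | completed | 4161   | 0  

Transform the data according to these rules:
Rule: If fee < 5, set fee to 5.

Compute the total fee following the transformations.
115

Step 1: 3 records have fee < 5
Step 2: These records originally summed to 0
Step 3: After setting to minimum: 3 × 5 = 15
Step 4: Unaffected records sum: 100
Step 5: Final sum = 15 + 100 = 115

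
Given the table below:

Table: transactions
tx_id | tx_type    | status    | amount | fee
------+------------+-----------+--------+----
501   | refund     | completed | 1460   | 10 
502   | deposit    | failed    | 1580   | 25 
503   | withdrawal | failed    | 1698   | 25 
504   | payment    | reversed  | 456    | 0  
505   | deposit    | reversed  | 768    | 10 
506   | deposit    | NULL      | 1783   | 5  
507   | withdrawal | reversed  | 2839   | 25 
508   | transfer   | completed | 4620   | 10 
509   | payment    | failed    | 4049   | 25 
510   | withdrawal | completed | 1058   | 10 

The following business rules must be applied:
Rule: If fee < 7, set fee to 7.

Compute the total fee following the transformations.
154

Step 1: 2 records have fee < 7
Step 2: These records originally summed to 5
Step 3: After setting to minimum: 2 × 7 = 14
Step 4: Unaffected records sum: 140
Step 5: Final sum = 14 + 140 = 154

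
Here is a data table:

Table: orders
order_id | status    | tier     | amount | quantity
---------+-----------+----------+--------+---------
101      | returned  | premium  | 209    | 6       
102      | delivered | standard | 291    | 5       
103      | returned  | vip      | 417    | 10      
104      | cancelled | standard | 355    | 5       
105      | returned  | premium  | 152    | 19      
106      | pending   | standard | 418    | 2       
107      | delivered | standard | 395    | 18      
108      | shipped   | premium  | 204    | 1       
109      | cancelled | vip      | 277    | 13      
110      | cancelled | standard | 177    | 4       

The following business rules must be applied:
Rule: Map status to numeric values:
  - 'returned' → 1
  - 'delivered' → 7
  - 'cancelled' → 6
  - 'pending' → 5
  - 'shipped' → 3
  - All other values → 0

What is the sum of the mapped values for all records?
43

Step 1: Apply mapping to each record
Step 2: Count by status:
  'returned': 3 records × 1 = 3
  'delivered': 2 records × 7 = 14
  'cancelled': 3 records × 6 = 18
  'pending': 1 records × 5 = 5
  'shipped': 1 records × 3 = 3
Step 3: Sum all mapped values = 43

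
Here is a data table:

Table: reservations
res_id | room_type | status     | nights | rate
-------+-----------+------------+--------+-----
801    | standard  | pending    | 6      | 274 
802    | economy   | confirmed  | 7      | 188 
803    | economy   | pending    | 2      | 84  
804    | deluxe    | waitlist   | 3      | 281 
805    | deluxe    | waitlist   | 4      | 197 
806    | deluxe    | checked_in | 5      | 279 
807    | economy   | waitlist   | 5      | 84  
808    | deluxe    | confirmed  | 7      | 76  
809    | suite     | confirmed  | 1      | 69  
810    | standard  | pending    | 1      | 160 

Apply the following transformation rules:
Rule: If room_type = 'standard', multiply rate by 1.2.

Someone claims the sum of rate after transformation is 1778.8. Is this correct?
Yes, the result is correct.

Step 1: Calculate the correct sum after transformation
Step 2: Apply multiplier 1.2 to records where room_type = 'standard'
Step 3: Correct result = 1778.8
Step 4: Claimed result = 1778.8
Step 5: 1778.8 = 1778.8 ✓
Conclusion: The claimed result is correct.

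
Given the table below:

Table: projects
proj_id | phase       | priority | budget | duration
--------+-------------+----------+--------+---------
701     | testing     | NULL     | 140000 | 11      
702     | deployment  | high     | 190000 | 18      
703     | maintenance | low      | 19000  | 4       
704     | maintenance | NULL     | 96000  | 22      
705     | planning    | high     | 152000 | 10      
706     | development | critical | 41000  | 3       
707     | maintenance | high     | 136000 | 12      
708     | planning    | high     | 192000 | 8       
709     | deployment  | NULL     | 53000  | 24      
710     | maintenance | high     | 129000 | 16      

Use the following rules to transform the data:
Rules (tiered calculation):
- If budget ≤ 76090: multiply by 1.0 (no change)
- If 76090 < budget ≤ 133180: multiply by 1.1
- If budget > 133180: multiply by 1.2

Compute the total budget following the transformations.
1332500.0

Step 1: Tier 1 (budget ≤ 76090): 3 records, sum = 113000 × 1.0 = 113000.0
Step 2: Tier 2 (76090 < budget ≤ 133180): 2 records, sum = 225000 × 1.1 = 247500.0
Step 3: Tier 3 (budget > 133180): 5 records, sum = 810000 × 1.2 = 972000.0
Step 4: Final sum = 113000.0 + 247500.0 + 972000.0 = 1332500.0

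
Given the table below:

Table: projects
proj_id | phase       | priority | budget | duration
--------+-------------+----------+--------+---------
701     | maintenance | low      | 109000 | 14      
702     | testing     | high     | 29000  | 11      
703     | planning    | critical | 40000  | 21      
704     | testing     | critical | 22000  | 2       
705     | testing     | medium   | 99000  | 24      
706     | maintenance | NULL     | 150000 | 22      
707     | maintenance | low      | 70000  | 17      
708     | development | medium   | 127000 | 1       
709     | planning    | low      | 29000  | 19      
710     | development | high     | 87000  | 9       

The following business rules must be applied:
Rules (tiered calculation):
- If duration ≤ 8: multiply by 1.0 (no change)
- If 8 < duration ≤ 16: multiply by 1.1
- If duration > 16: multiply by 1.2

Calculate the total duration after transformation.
164.0

Step 1: Tier 1 (duration ≤ 8): 2 records, sum = 3 × 1.0 = 3.0
Step 2: Tier 2 (8 < duration ≤ 16): 3 records, sum = 34 × 1.1 = 37.4
Step 3: Tier 3 (duration > 16): 5 records, sum = 103 × 1.2 = 123.6
Step 4: Final sum = 3.0 + 37.4 + 123.6 = 164.0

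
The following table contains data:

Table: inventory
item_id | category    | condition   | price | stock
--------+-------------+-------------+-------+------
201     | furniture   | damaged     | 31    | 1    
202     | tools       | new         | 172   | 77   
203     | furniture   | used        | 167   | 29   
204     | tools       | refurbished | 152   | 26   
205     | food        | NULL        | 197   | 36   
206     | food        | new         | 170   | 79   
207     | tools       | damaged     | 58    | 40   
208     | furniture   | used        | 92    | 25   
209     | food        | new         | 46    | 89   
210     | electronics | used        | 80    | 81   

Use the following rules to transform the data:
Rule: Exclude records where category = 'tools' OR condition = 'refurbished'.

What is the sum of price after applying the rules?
783

Step 1: Find records where category = 'tools' OR condition = 'refurbished'
Step 2: 3 records match, summing to 382
Step 3: Original sum: 1165
Step 4: Remaining sum = 1165 - 382 = 783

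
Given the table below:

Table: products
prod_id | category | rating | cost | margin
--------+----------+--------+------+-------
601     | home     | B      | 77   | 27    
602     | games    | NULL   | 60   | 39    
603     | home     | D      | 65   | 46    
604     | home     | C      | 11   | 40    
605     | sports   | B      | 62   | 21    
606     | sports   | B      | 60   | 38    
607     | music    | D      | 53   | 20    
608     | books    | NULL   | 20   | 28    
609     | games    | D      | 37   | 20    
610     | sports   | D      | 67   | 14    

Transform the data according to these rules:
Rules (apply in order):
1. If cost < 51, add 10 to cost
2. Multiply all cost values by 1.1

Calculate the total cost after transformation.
596.2

Step 1: Apply Rule 1 - Add 10 to records with cost < 51
  - 3 records affected: 68 + (3 × 10) = 98
  - Unaffected records: 444
  - Sum after Rule 1: 542
Step 2: Apply Rule 2 - Multiply all by 1.1
  - 542 × 1.1 = 596.2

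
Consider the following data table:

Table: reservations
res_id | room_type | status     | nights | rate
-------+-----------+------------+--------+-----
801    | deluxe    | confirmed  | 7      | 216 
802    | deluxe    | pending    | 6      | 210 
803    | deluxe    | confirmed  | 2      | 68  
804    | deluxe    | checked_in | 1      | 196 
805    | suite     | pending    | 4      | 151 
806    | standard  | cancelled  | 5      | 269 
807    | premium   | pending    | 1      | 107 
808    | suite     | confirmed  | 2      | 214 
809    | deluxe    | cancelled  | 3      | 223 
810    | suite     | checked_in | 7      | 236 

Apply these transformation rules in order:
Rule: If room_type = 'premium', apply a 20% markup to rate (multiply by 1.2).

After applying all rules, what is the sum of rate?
1911.4

Step 1: Records with room_type = 'premium' have total rate = 107
Step 2: Apply multiplier: 107 × 1.2 = 128.4
Step 3: Other records total: 1783
Step 4: Final sum = 128.4 + 1783 = 1911.4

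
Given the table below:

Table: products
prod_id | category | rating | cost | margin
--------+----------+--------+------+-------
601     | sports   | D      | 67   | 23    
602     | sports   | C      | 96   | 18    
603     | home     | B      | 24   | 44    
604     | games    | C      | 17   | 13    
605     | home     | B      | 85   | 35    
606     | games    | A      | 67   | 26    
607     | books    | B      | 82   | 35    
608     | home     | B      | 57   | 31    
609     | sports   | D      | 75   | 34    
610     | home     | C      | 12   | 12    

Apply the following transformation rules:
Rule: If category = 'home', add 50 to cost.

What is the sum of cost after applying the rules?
782

Step 1: Count records where category = 'home': 4
Step 2: Total bonus added: 4 × 50 = 200
Step 3: Original sum of cost: 582
Step 4: Final sum = 582 + 200 = 782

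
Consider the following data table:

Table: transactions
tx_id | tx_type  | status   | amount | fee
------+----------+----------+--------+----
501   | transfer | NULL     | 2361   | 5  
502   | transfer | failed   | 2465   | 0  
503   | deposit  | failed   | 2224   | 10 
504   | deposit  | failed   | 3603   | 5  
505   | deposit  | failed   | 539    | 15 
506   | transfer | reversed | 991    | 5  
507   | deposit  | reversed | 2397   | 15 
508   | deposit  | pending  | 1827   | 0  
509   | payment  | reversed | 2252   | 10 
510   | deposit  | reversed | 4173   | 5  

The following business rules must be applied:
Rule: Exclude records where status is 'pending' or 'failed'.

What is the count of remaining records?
5

Step 1: Count records to exclude
  - 1 (pending) + 4 (failed) = 5 records
Step 2: Total records: 10
Step 3: Remaining = 10 - 5 = 5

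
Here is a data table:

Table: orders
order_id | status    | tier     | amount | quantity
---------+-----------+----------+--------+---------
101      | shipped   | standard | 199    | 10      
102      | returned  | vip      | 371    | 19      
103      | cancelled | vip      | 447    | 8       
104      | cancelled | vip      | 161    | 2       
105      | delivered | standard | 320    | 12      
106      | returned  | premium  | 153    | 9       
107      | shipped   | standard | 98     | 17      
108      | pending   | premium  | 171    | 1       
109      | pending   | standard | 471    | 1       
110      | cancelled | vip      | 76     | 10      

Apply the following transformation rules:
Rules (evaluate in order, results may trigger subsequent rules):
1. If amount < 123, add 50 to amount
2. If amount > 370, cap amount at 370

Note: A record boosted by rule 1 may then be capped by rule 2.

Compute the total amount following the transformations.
2388

Step 1: Apply rule 1 to records with amount < 123
  - 2 records get bonus of 50
  - Of these, 0 records then exceed 370 and get capped
Step 2: Apply rule 2 to records with amount > 370
  - 3 records (original) are capped
Step 3: Calculate final sum = 2388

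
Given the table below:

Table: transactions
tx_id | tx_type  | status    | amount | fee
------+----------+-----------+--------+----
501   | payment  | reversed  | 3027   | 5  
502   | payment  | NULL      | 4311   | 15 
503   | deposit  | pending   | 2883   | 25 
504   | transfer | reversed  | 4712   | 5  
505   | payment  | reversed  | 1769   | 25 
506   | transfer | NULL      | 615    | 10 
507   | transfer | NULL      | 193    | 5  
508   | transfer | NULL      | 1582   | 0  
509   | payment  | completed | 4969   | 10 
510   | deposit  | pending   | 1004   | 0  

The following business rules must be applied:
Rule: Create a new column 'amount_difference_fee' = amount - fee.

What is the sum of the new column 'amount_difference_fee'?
24965

Step 1: For each record, compute amount - fee
Example calculations:
  3027 - 5 = 3022
  4311 - 15 = 4296
  2883 - 25 = 2858
  ...
Step 2: Sum all derived values
Step 3: Total = 24965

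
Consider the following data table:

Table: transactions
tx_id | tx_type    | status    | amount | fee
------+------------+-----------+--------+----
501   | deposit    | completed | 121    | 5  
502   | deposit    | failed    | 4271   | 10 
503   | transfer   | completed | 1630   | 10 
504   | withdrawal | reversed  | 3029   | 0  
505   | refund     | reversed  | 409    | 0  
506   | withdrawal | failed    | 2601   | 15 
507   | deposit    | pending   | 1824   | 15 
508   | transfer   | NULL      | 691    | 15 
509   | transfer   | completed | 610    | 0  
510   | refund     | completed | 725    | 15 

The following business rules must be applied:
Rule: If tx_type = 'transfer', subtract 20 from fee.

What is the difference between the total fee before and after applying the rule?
60

Step 1: Original sum of fee = 85
Step 2: 3 records have tx_type = 'transfer'
Step 3: Each affected record changes by -20
Step 4: Total change = 3 × -20 = -60
Step 5: New sum = 85 + -60 = 25
Step 6: Difference = |25 - 85| = 60
        (Sum decreased by 60)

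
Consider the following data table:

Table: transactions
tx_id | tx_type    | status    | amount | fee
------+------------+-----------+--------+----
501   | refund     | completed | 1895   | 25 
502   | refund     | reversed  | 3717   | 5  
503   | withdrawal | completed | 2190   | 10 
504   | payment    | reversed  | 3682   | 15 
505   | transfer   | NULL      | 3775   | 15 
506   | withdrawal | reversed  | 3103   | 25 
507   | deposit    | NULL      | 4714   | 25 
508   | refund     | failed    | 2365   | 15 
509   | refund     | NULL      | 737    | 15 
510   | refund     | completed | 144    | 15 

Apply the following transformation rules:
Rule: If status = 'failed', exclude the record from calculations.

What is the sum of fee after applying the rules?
150

Step 1: Identify records where status = 'failed'
Step 2: The excluded records sum to 15
Step 3: Original total fee = 165
Step 4: Remaining total = 165 - 15 = 150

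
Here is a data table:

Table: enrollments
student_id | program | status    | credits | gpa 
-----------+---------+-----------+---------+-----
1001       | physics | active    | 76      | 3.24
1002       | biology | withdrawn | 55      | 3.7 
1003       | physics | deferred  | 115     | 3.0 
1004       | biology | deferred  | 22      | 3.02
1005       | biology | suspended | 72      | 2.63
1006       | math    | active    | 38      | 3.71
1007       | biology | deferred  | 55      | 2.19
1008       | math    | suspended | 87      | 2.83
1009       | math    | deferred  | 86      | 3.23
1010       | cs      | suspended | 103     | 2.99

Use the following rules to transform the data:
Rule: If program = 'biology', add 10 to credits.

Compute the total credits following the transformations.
749

Step 1: Count records where program = 'biology': 4
Step 2: Total bonus added: 4 × 10 = 40
Step 3: Original sum of credits: 709
Step 4: Final sum = 709 + 40 = 749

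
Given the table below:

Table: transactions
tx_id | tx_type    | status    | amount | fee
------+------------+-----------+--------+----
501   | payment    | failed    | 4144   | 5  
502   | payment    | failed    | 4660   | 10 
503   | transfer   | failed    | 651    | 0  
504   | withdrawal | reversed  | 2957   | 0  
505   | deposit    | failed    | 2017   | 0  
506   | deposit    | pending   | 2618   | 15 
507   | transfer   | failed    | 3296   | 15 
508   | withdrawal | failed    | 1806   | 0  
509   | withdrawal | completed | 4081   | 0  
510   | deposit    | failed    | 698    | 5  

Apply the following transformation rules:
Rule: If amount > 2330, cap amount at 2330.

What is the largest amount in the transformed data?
2330

Step 1: Original maximum amount = 4660
Step 2: Apply cap at 2330
Step 3: 6 records had amount > 2330 and were capped
Step 4: Maximum after transformation = 2330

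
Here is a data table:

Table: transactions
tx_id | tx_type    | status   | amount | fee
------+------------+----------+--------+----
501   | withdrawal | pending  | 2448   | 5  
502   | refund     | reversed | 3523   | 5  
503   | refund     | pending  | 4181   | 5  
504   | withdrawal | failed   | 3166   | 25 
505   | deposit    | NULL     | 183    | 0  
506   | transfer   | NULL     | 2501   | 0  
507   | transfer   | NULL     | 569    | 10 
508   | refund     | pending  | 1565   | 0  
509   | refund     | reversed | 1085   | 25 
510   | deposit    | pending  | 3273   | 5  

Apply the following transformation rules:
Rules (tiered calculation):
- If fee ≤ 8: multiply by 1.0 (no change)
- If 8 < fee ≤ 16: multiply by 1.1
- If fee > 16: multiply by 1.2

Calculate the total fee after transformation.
91.0

Step 1: Tier 1 (fee ≤ 8): 7 records, sum = 20 × 1.0 = 20.0
Step 2: Tier 2 (8 < fee ≤ 16): 1 records, sum = 10 × 1.1 = 11.0
Step 3: Tier 3 (fee > 16): 2 records, sum = 50 × 1.2 = 60.0
Step 4: Final sum = 20.0 + 11.0 + 60.0 = 91.0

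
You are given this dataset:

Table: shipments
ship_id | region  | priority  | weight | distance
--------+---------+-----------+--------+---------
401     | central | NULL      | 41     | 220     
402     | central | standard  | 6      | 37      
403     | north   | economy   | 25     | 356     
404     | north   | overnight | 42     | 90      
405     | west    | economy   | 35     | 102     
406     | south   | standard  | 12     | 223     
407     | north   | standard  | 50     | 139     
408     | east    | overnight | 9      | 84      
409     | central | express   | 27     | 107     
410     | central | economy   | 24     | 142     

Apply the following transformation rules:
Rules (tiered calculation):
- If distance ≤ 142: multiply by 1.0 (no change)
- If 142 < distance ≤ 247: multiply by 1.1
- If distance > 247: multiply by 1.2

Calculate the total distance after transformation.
1615.5

Step 1: Tier 1 (distance ≤ 142): 7 records, sum = 701 × 1.0 = 701.0
Step 2: Tier 2 (142 < distance ≤ 247): 2 records, sum = 443 × 1.1 = 487.3
Step 3: Tier 3 (distance > 247): 1 records, sum = 356 × 1.2 = 427.2
Step 4: Final sum = 701.0 + 487.3 + 427.2 = 1615.5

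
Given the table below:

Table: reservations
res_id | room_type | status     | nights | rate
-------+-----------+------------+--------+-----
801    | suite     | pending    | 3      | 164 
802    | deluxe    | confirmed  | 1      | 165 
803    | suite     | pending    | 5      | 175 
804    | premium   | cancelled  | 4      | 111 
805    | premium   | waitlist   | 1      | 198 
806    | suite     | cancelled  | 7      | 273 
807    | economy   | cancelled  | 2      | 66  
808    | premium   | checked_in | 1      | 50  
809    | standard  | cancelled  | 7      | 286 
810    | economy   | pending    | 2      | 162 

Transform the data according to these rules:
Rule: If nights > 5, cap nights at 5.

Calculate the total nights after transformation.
29

Step 1: 2 records have nights > 5
Step 2: These records originally summed to 14
Step 3: After capping: 2 × 5 = 10
Step 4: Unaffected records sum: 19
Step 5: Final sum = 10 + 19 = 29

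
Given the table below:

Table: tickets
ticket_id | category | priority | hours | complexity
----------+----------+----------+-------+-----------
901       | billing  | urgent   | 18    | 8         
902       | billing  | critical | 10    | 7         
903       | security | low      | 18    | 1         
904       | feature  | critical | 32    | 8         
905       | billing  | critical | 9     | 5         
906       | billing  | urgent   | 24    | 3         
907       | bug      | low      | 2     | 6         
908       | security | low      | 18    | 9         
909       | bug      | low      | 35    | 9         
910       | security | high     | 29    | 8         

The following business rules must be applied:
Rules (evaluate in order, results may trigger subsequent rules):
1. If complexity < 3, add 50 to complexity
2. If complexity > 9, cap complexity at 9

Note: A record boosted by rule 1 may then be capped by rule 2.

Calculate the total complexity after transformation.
72

Step 1: Apply rule 1 to records with complexity < 3
  - 1 records get bonus of 50
  - Of these, 1 records then exceed 9 and get capped
Step 2: Apply rule 2 to records with complexity > 9
  - 0 records (original) are capped
Step 3: Calculate final sum = 72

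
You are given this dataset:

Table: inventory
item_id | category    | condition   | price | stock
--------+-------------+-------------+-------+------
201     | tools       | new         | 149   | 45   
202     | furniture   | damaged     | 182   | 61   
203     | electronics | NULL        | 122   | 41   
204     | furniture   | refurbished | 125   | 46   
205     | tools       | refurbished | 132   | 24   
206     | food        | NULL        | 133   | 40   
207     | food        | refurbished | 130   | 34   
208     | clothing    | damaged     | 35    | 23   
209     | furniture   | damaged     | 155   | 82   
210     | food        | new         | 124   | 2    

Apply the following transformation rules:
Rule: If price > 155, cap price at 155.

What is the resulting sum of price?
1260

Step 1: 1 records have price > 155
Step 2: These records originally summed to 182
Step 3: After capping: 1 × 155 = 155
Step 4: Unaffected records sum: 1105
Step 5: Final sum = 155 + 1105 = 1260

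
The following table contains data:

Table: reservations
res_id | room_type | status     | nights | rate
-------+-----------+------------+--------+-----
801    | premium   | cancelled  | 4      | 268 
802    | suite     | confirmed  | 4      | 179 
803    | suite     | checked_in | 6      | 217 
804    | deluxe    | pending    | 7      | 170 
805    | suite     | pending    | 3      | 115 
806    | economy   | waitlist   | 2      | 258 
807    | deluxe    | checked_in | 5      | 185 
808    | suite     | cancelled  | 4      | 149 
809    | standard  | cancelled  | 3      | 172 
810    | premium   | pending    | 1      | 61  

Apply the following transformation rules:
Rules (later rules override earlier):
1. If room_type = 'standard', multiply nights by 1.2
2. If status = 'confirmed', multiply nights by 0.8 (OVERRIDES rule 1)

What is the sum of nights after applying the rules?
38.8

Step 1: Rule 2 takes priority for records with status = 'confirmed'
  - 1 records: 4 × 0.8 = 3.2
Step 2: Rule 1 applies to remaining records with room_type = 'standard'
  - 1 records: 3 × 1.2 = 3.6
Step 3: Other records unchanged: 32
Step 4: Final sum = 3.2 + 3.6 + 32 = 38.8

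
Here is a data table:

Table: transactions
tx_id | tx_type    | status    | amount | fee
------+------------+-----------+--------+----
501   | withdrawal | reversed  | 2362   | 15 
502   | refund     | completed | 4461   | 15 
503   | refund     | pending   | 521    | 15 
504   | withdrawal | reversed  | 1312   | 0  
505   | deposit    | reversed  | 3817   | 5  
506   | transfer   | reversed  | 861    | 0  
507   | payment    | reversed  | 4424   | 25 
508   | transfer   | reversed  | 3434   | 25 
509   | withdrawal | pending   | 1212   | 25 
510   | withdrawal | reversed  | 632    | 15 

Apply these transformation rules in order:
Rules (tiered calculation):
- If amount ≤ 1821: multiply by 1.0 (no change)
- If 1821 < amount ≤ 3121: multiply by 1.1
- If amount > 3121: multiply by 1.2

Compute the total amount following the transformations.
26499.4

Step 1: Tier 1 (amount ≤ 1821): 5 records, sum = 4538 × 1.0 = 4538.0
Step 2: Tier 2 (1821 < amount ≤ 3121): 1 records, sum = 2362 × 1.1 = 2598.2
Step 3: Tier 3 (amount > 3121): 4 records, sum = 16136 × 1.2 = 19363.2
Step 4: Final sum = 4538.0 + 2598.2 + 19363.2 = 26499.4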